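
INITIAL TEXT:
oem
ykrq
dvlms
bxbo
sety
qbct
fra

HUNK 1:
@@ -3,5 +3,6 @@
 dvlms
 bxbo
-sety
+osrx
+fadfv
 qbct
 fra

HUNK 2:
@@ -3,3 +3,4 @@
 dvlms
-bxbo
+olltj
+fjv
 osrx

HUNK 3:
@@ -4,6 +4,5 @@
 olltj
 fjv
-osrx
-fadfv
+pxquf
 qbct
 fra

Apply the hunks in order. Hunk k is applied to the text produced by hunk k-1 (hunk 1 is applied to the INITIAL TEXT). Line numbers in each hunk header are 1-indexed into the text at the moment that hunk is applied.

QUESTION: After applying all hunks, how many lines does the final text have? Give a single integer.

Answer: 8

Derivation:
Hunk 1: at line 3 remove [sety] add [osrx,fadfv] -> 8 lines: oem ykrq dvlms bxbo osrx fadfv qbct fra
Hunk 2: at line 3 remove [bxbo] add [olltj,fjv] -> 9 lines: oem ykrq dvlms olltj fjv osrx fadfv qbct fra
Hunk 3: at line 4 remove [osrx,fadfv] add [pxquf] -> 8 lines: oem ykrq dvlms olltj fjv pxquf qbct fra
Final line count: 8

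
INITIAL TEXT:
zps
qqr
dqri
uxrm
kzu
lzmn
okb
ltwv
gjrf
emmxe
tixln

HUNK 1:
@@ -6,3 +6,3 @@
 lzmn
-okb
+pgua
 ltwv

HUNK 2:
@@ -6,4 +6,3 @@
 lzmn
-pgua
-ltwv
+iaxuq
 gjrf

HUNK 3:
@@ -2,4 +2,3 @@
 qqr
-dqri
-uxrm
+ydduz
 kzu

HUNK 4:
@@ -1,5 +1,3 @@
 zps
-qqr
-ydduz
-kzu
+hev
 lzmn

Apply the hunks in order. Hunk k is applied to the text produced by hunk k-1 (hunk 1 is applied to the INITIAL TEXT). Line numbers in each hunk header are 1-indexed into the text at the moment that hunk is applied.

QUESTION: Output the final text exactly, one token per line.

Hunk 1: at line 6 remove [okb] add [pgua] -> 11 lines: zps qqr dqri uxrm kzu lzmn pgua ltwv gjrf emmxe tixln
Hunk 2: at line 6 remove [pgua,ltwv] add [iaxuq] -> 10 lines: zps qqr dqri uxrm kzu lzmn iaxuq gjrf emmxe tixln
Hunk 3: at line 2 remove [dqri,uxrm] add [ydduz] -> 9 lines: zps qqr ydduz kzu lzmn iaxuq gjrf emmxe tixln
Hunk 4: at line 1 remove [qqr,ydduz,kzu] add [hev] -> 7 lines: zps hev lzmn iaxuq gjrf emmxe tixln

Answer: zps
hev
lzmn
iaxuq
gjrf
emmxe
tixln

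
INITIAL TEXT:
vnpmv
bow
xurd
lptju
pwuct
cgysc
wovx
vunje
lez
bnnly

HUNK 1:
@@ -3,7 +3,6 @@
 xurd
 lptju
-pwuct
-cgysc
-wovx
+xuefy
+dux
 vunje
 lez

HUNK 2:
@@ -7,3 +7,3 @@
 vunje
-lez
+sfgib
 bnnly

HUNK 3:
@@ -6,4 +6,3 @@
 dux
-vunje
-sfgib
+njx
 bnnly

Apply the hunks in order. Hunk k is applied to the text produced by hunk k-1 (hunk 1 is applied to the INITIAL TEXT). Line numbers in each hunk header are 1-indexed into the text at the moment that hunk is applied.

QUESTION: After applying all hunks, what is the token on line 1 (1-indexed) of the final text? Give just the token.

Answer: vnpmv

Derivation:
Hunk 1: at line 3 remove [pwuct,cgysc,wovx] add [xuefy,dux] -> 9 lines: vnpmv bow xurd lptju xuefy dux vunje lez bnnly
Hunk 2: at line 7 remove [lez] add [sfgib] -> 9 lines: vnpmv bow xurd lptju xuefy dux vunje sfgib bnnly
Hunk 3: at line 6 remove [vunje,sfgib] add [njx] -> 8 lines: vnpmv bow xurd lptju xuefy dux njx bnnly
Final line 1: vnpmv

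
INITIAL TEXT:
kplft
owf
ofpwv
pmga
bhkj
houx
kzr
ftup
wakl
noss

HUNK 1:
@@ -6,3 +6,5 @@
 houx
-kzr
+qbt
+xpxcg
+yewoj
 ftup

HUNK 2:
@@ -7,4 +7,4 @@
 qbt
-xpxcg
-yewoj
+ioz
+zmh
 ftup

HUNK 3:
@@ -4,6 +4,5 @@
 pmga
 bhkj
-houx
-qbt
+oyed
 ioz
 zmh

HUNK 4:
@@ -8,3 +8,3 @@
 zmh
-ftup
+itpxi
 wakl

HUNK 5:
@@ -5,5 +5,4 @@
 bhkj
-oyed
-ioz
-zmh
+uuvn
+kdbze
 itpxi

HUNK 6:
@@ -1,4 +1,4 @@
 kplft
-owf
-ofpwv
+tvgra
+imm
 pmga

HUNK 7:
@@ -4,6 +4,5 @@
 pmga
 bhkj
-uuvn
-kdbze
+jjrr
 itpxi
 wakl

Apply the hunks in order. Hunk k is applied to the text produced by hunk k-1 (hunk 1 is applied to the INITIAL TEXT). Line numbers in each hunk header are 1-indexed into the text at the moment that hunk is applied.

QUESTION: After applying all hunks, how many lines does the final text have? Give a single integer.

Answer: 9

Derivation:
Hunk 1: at line 6 remove [kzr] add [qbt,xpxcg,yewoj] -> 12 lines: kplft owf ofpwv pmga bhkj houx qbt xpxcg yewoj ftup wakl noss
Hunk 2: at line 7 remove [xpxcg,yewoj] add [ioz,zmh] -> 12 lines: kplft owf ofpwv pmga bhkj houx qbt ioz zmh ftup wakl noss
Hunk 3: at line 4 remove [houx,qbt] add [oyed] -> 11 lines: kplft owf ofpwv pmga bhkj oyed ioz zmh ftup wakl noss
Hunk 4: at line 8 remove [ftup] add [itpxi] -> 11 lines: kplft owf ofpwv pmga bhkj oyed ioz zmh itpxi wakl noss
Hunk 5: at line 5 remove [oyed,ioz,zmh] add [uuvn,kdbze] -> 10 lines: kplft owf ofpwv pmga bhkj uuvn kdbze itpxi wakl noss
Hunk 6: at line 1 remove [owf,ofpwv] add [tvgra,imm] -> 10 lines: kplft tvgra imm pmga bhkj uuvn kdbze itpxi wakl noss
Hunk 7: at line 4 remove [uuvn,kdbze] add [jjrr] -> 9 lines: kplft tvgra imm pmga bhkj jjrr itpxi wakl noss
Final line count: 9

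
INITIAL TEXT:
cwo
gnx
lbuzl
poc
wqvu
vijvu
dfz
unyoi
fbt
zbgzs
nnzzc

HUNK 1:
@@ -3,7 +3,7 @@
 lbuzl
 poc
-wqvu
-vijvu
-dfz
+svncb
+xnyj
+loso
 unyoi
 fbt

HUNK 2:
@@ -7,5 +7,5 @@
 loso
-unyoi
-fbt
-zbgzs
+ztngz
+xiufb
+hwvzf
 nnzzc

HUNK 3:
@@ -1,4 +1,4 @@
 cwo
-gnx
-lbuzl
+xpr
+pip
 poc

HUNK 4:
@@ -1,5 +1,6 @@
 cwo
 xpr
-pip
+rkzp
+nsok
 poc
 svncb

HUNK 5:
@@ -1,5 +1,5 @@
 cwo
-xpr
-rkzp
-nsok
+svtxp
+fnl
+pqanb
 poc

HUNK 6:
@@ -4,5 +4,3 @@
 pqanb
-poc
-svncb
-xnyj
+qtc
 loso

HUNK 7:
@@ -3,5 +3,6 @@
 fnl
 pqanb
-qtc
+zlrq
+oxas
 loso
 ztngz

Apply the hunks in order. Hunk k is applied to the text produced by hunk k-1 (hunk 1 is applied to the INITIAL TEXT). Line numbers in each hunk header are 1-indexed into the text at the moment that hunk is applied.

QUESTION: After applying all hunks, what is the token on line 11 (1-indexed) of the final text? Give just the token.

Answer: nnzzc

Derivation:
Hunk 1: at line 3 remove [wqvu,vijvu,dfz] add [svncb,xnyj,loso] -> 11 lines: cwo gnx lbuzl poc svncb xnyj loso unyoi fbt zbgzs nnzzc
Hunk 2: at line 7 remove [unyoi,fbt,zbgzs] add [ztngz,xiufb,hwvzf] -> 11 lines: cwo gnx lbuzl poc svncb xnyj loso ztngz xiufb hwvzf nnzzc
Hunk 3: at line 1 remove [gnx,lbuzl] add [xpr,pip] -> 11 lines: cwo xpr pip poc svncb xnyj loso ztngz xiufb hwvzf nnzzc
Hunk 4: at line 1 remove [pip] add [rkzp,nsok] -> 12 lines: cwo xpr rkzp nsok poc svncb xnyj loso ztngz xiufb hwvzf nnzzc
Hunk 5: at line 1 remove [xpr,rkzp,nsok] add [svtxp,fnl,pqanb] -> 12 lines: cwo svtxp fnl pqanb poc svncb xnyj loso ztngz xiufb hwvzf nnzzc
Hunk 6: at line 4 remove [poc,svncb,xnyj] add [qtc] -> 10 lines: cwo svtxp fnl pqanb qtc loso ztngz xiufb hwvzf nnzzc
Hunk 7: at line 3 remove [qtc] add [zlrq,oxas] -> 11 lines: cwo svtxp fnl pqanb zlrq oxas loso ztngz xiufb hwvzf nnzzc
Final line 11: nnzzc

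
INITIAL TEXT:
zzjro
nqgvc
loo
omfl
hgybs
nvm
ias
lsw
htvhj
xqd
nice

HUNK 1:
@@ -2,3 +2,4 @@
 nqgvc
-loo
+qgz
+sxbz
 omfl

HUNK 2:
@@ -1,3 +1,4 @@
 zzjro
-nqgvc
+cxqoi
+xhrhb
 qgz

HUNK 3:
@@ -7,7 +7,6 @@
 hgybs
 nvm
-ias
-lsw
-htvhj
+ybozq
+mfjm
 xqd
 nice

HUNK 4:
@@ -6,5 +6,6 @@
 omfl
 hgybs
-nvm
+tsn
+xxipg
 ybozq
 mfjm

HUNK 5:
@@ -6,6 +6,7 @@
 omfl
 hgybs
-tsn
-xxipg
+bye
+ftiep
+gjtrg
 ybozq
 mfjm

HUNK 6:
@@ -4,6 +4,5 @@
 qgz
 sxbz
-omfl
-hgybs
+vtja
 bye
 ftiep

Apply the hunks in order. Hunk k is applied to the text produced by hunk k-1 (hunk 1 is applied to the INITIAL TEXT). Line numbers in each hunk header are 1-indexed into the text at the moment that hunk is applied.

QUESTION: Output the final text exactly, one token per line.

Hunk 1: at line 2 remove [loo] add [qgz,sxbz] -> 12 lines: zzjro nqgvc qgz sxbz omfl hgybs nvm ias lsw htvhj xqd nice
Hunk 2: at line 1 remove [nqgvc] add [cxqoi,xhrhb] -> 13 lines: zzjro cxqoi xhrhb qgz sxbz omfl hgybs nvm ias lsw htvhj xqd nice
Hunk 3: at line 7 remove [ias,lsw,htvhj] add [ybozq,mfjm] -> 12 lines: zzjro cxqoi xhrhb qgz sxbz omfl hgybs nvm ybozq mfjm xqd nice
Hunk 4: at line 6 remove [nvm] add [tsn,xxipg] -> 13 lines: zzjro cxqoi xhrhb qgz sxbz omfl hgybs tsn xxipg ybozq mfjm xqd nice
Hunk 5: at line 6 remove [tsn,xxipg] add [bye,ftiep,gjtrg] -> 14 lines: zzjro cxqoi xhrhb qgz sxbz omfl hgybs bye ftiep gjtrg ybozq mfjm xqd nice
Hunk 6: at line 4 remove [omfl,hgybs] add [vtja] -> 13 lines: zzjro cxqoi xhrhb qgz sxbz vtja bye ftiep gjtrg ybozq mfjm xqd nice

Answer: zzjro
cxqoi
xhrhb
qgz
sxbz
vtja
bye
ftiep
gjtrg
ybozq
mfjm
xqd
nice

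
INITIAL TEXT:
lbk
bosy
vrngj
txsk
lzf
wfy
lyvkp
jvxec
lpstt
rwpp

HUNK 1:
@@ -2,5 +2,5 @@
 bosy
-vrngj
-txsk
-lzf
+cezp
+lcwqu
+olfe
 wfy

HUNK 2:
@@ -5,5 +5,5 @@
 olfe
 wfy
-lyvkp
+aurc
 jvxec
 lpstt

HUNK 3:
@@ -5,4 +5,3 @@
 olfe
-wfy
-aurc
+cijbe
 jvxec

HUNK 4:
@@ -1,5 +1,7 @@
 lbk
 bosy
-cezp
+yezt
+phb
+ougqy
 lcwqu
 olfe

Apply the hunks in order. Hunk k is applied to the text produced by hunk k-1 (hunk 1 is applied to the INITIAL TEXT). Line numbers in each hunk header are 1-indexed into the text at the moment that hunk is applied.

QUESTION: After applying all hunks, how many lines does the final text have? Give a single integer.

Hunk 1: at line 2 remove [vrngj,txsk,lzf] add [cezp,lcwqu,olfe] -> 10 lines: lbk bosy cezp lcwqu olfe wfy lyvkp jvxec lpstt rwpp
Hunk 2: at line 5 remove [lyvkp] add [aurc] -> 10 lines: lbk bosy cezp lcwqu olfe wfy aurc jvxec lpstt rwpp
Hunk 3: at line 5 remove [wfy,aurc] add [cijbe] -> 9 lines: lbk bosy cezp lcwqu olfe cijbe jvxec lpstt rwpp
Hunk 4: at line 1 remove [cezp] add [yezt,phb,ougqy] -> 11 lines: lbk bosy yezt phb ougqy lcwqu olfe cijbe jvxec lpstt rwpp
Final line count: 11

Answer: 11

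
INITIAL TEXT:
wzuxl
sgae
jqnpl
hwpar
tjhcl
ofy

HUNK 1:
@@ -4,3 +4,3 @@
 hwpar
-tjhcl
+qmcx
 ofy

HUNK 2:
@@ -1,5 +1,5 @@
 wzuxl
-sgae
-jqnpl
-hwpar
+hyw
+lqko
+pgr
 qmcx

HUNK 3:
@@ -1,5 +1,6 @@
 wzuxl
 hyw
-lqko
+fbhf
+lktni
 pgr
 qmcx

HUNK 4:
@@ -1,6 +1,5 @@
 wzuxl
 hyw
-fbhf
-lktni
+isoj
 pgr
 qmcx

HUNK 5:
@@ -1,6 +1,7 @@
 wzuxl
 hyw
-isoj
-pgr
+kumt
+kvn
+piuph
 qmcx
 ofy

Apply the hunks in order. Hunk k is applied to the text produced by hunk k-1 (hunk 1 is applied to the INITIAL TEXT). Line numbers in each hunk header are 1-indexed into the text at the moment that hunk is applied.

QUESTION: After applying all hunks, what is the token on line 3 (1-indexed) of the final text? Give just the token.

Answer: kumt

Derivation:
Hunk 1: at line 4 remove [tjhcl] add [qmcx] -> 6 lines: wzuxl sgae jqnpl hwpar qmcx ofy
Hunk 2: at line 1 remove [sgae,jqnpl,hwpar] add [hyw,lqko,pgr] -> 6 lines: wzuxl hyw lqko pgr qmcx ofy
Hunk 3: at line 1 remove [lqko] add [fbhf,lktni] -> 7 lines: wzuxl hyw fbhf lktni pgr qmcx ofy
Hunk 4: at line 1 remove [fbhf,lktni] add [isoj] -> 6 lines: wzuxl hyw isoj pgr qmcx ofy
Hunk 5: at line 1 remove [isoj,pgr] add [kumt,kvn,piuph] -> 7 lines: wzuxl hyw kumt kvn piuph qmcx ofy
Final line 3: kumt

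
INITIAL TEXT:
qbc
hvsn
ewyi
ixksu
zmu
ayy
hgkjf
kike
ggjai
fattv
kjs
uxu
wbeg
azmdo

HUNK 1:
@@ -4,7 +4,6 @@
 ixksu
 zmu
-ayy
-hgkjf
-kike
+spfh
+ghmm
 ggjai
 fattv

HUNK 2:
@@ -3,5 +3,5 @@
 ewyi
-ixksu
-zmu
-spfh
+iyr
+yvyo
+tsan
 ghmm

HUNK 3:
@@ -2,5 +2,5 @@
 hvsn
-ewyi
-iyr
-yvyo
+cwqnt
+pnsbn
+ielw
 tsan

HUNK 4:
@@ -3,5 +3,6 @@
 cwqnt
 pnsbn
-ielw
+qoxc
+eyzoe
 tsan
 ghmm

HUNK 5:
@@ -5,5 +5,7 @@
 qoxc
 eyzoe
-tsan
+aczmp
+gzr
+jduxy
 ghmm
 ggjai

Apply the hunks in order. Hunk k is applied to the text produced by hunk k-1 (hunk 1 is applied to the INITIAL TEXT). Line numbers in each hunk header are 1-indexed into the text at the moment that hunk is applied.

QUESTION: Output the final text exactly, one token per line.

Answer: qbc
hvsn
cwqnt
pnsbn
qoxc
eyzoe
aczmp
gzr
jduxy
ghmm
ggjai
fattv
kjs
uxu
wbeg
azmdo

Derivation:
Hunk 1: at line 4 remove [ayy,hgkjf,kike] add [spfh,ghmm] -> 13 lines: qbc hvsn ewyi ixksu zmu spfh ghmm ggjai fattv kjs uxu wbeg azmdo
Hunk 2: at line 3 remove [ixksu,zmu,spfh] add [iyr,yvyo,tsan] -> 13 lines: qbc hvsn ewyi iyr yvyo tsan ghmm ggjai fattv kjs uxu wbeg azmdo
Hunk 3: at line 2 remove [ewyi,iyr,yvyo] add [cwqnt,pnsbn,ielw] -> 13 lines: qbc hvsn cwqnt pnsbn ielw tsan ghmm ggjai fattv kjs uxu wbeg azmdo
Hunk 4: at line 3 remove [ielw] add [qoxc,eyzoe] -> 14 lines: qbc hvsn cwqnt pnsbn qoxc eyzoe tsan ghmm ggjai fattv kjs uxu wbeg azmdo
Hunk 5: at line 5 remove [tsan] add [aczmp,gzr,jduxy] -> 16 lines: qbc hvsn cwqnt pnsbn qoxc eyzoe aczmp gzr jduxy ghmm ggjai fattv kjs uxu wbeg azmdo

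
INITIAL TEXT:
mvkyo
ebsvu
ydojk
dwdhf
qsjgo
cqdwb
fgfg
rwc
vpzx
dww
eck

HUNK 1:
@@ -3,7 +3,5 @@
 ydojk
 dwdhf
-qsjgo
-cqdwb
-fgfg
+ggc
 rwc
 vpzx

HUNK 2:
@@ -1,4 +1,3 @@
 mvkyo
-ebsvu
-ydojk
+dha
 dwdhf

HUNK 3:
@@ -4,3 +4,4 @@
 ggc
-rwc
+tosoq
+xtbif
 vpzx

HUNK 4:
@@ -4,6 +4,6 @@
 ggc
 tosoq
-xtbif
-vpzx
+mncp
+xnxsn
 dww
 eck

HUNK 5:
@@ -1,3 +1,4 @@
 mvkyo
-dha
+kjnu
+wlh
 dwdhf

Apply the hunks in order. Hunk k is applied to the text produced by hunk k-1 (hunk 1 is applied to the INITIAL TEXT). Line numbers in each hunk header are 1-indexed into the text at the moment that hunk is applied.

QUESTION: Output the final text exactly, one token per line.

Hunk 1: at line 3 remove [qsjgo,cqdwb,fgfg] add [ggc] -> 9 lines: mvkyo ebsvu ydojk dwdhf ggc rwc vpzx dww eck
Hunk 2: at line 1 remove [ebsvu,ydojk] add [dha] -> 8 lines: mvkyo dha dwdhf ggc rwc vpzx dww eck
Hunk 3: at line 4 remove [rwc] add [tosoq,xtbif] -> 9 lines: mvkyo dha dwdhf ggc tosoq xtbif vpzx dww eck
Hunk 4: at line 4 remove [xtbif,vpzx] add [mncp,xnxsn] -> 9 lines: mvkyo dha dwdhf ggc tosoq mncp xnxsn dww eck
Hunk 5: at line 1 remove [dha] add [kjnu,wlh] -> 10 lines: mvkyo kjnu wlh dwdhf ggc tosoq mncp xnxsn dww eck

Answer: mvkyo
kjnu
wlh
dwdhf
ggc
tosoq
mncp
xnxsn
dww
eck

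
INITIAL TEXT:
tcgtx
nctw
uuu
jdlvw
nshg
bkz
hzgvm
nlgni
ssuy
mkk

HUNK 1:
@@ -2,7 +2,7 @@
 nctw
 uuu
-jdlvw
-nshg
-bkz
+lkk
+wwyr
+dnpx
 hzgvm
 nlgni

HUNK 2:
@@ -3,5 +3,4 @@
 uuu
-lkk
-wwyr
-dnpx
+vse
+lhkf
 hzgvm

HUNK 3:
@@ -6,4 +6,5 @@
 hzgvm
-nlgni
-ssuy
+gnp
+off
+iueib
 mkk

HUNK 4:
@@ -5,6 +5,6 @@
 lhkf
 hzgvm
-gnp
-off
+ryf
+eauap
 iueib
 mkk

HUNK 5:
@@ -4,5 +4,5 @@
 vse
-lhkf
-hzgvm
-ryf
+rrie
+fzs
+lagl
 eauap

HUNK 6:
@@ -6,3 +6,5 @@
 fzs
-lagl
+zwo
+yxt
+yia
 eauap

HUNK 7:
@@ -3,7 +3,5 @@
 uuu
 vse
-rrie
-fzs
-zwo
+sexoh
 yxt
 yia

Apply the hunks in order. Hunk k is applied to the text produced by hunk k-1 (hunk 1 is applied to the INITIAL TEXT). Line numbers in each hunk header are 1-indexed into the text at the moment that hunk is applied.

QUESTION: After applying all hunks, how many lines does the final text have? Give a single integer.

Hunk 1: at line 2 remove [jdlvw,nshg,bkz] add [lkk,wwyr,dnpx] -> 10 lines: tcgtx nctw uuu lkk wwyr dnpx hzgvm nlgni ssuy mkk
Hunk 2: at line 3 remove [lkk,wwyr,dnpx] add [vse,lhkf] -> 9 lines: tcgtx nctw uuu vse lhkf hzgvm nlgni ssuy mkk
Hunk 3: at line 6 remove [nlgni,ssuy] add [gnp,off,iueib] -> 10 lines: tcgtx nctw uuu vse lhkf hzgvm gnp off iueib mkk
Hunk 4: at line 5 remove [gnp,off] add [ryf,eauap] -> 10 lines: tcgtx nctw uuu vse lhkf hzgvm ryf eauap iueib mkk
Hunk 5: at line 4 remove [lhkf,hzgvm,ryf] add [rrie,fzs,lagl] -> 10 lines: tcgtx nctw uuu vse rrie fzs lagl eauap iueib mkk
Hunk 6: at line 6 remove [lagl] add [zwo,yxt,yia] -> 12 lines: tcgtx nctw uuu vse rrie fzs zwo yxt yia eauap iueib mkk
Hunk 7: at line 3 remove [rrie,fzs,zwo] add [sexoh] -> 10 lines: tcgtx nctw uuu vse sexoh yxt yia eauap iueib mkk
Final line count: 10

Answer: 10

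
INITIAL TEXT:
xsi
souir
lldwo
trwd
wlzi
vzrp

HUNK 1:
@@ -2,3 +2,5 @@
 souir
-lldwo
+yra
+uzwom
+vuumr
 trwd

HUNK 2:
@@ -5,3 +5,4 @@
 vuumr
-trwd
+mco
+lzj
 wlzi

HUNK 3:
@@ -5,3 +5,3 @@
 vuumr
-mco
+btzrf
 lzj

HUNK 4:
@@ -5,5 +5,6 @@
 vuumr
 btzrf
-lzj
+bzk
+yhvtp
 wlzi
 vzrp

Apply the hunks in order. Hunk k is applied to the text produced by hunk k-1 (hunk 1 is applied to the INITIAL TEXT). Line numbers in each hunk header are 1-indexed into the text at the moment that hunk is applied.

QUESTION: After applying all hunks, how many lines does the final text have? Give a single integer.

Hunk 1: at line 2 remove [lldwo] add [yra,uzwom,vuumr] -> 8 lines: xsi souir yra uzwom vuumr trwd wlzi vzrp
Hunk 2: at line 5 remove [trwd] add [mco,lzj] -> 9 lines: xsi souir yra uzwom vuumr mco lzj wlzi vzrp
Hunk 3: at line 5 remove [mco] add [btzrf] -> 9 lines: xsi souir yra uzwom vuumr btzrf lzj wlzi vzrp
Hunk 4: at line 5 remove [lzj] add [bzk,yhvtp] -> 10 lines: xsi souir yra uzwom vuumr btzrf bzk yhvtp wlzi vzrp
Final line count: 10

Answer: 10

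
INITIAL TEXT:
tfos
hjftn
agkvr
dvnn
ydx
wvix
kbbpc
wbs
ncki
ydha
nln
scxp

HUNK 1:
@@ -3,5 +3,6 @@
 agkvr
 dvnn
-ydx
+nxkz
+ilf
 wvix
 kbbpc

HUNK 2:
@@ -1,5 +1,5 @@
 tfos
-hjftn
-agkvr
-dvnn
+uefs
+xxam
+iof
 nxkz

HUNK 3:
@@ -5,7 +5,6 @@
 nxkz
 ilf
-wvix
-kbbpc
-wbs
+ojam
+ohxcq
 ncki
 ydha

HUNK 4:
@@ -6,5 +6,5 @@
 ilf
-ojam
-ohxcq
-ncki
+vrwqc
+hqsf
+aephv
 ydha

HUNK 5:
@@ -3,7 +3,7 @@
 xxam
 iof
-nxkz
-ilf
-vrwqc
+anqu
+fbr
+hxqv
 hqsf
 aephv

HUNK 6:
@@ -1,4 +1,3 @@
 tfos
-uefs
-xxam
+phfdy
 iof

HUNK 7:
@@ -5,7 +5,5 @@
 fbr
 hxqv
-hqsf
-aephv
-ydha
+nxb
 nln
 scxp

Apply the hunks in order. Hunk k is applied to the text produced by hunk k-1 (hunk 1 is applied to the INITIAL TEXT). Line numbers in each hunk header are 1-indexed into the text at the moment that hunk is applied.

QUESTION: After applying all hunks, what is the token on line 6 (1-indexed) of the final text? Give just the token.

Answer: hxqv

Derivation:
Hunk 1: at line 3 remove [ydx] add [nxkz,ilf] -> 13 lines: tfos hjftn agkvr dvnn nxkz ilf wvix kbbpc wbs ncki ydha nln scxp
Hunk 2: at line 1 remove [hjftn,agkvr,dvnn] add [uefs,xxam,iof] -> 13 lines: tfos uefs xxam iof nxkz ilf wvix kbbpc wbs ncki ydha nln scxp
Hunk 3: at line 5 remove [wvix,kbbpc,wbs] add [ojam,ohxcq] -> 12 lines: tfos uefs xxam iof nxkz ilf ojam ohxcq ncki ydha nln scxp
Hunk 4: at line 6 remove [ojam,ohxcq,ncki] add [vrwqc,hqsf,aephv] -> 12 lines: tfos uefs xxam iof nxkz ilf vrwqc hqsf aephv ydha nln scxp
Hunk 5: at line 3 remove [nxkz,ilf,vrwqc] add [anqu,fbr,hxqv] -> 12 lines: tfos uefs xxam iof anqu fbr hxqv hqsf aephv ydha nln scxp
Hunk 6: at line 1 remove [uefs,xxam] add [phfdy] -> 11 lines: tfos phfdy iof anqu fbr hxqv hqsf aephv ydha nln scxp
Hunk 7: at line 5 remove [hqsf,aephv,ydha] add [nxb] -> 9 lines: tfos phfdy iof anqu fbr hxqv nxb nln scxp
Final line 6: hxqv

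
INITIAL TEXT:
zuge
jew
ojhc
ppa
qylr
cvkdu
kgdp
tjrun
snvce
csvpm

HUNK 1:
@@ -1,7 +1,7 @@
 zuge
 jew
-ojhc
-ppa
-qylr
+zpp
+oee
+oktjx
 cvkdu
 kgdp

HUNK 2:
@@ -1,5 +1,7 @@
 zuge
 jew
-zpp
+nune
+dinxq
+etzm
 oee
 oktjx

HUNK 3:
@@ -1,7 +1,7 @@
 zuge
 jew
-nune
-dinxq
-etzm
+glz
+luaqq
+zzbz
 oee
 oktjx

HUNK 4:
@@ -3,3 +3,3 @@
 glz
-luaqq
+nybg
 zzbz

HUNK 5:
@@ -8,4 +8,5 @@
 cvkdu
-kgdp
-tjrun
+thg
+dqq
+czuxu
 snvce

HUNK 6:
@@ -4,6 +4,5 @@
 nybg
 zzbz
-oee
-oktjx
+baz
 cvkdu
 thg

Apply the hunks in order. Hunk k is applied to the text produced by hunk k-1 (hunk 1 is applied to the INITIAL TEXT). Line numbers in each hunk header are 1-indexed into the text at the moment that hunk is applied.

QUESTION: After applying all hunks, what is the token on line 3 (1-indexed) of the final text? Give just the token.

Hunk 1: at line 1 remove [ojhc,ppa,qylr] add [zpp,oee,oktjx] -> 10 lines: zuge jew zpp oee oktjx cvkdu kgdp tjrun snvce csvpm
Hunk 2: at line 1 remove [zpp] add [nune,dinxq,etzm] -> 12 lines: zuge jew nune dinxq etzm oee oktjx cvkdu kgdp tjrun snvce csvpm
Hunk 3: at line 1 remove [nune,dinxq,etzm] add [glz,luaqq,zzbz] -> 12 lines: zuge jew glz luaqq zzbz oee oktjx cvkdu kgdp tjrun snvce csvpm
Hunk 4: at line 3 remove [luaqq] add [nybg] -> 12 lines: zuge jew glz nybg zzbz oee oktjx cvkdu kgdp tjrun snvce csvpm
Hunk 5: at line 8 remove [kgdp,tjrun] add [thg,dqq,czuxu] -> 13 lines: zuge jew glz nybg zzbz oee oktjx cvkdu thg dqq czuxu snvce csvpm
Hunk 6: at line 4 remove [oee,oktjx] add [baz] -> 12 lines: zuge jew glz nybg zzbz baz cvkdu thg dqq czuxu snvce csvpm
Final line 3: glz

Answer: glz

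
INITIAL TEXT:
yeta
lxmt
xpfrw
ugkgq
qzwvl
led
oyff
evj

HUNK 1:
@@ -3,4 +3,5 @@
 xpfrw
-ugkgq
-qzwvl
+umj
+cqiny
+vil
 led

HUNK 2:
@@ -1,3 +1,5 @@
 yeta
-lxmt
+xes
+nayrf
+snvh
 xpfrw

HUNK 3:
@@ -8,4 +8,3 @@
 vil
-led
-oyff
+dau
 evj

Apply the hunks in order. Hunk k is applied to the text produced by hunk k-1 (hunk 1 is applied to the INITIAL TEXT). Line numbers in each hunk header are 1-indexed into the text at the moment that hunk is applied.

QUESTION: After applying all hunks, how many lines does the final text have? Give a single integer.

Hunk 1: at line 3 remove [ugkgq,qzwvl] add [umj,cqiny,vil] -> 9 lines: yeta lxmt xpfrw umj cqiny vil led oyff evj
Hunk 2: at line 1 remove [lxmt] add [xes,nayrf,snvh] -> 11 lines: yeta xes nayrf snvh xpfrw umj cqiny vil led oyff evj
Hunk 3: at line 8 remove [led,oyff] add [dau] -> 10 lines: yeta xes nayrf snvh xpfrw umj cqiny vil dau evj
Final line count: 10

Answer: 10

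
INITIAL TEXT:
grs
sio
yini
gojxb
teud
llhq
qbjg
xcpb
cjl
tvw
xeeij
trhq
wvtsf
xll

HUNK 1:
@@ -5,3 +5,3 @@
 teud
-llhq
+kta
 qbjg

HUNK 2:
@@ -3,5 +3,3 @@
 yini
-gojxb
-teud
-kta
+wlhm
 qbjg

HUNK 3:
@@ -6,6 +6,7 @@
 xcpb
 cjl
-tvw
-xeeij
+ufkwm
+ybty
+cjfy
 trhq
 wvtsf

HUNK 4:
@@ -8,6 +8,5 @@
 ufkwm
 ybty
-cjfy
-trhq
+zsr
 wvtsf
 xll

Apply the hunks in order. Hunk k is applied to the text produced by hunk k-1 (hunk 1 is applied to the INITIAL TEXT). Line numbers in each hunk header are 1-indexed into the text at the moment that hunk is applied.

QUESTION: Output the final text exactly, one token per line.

Hunk 1: at line 5 remove [llhq] add [kta] -> 14 lines: grs sio yini gojxb teud kta qbjg xcpb cjl tvw xeeij trhq wvtsf xll
Hunk 2: at line 3 remove [gojxb,teud,kta] add [wlhm] -> 12 lines: grs sio yini wlhm qbjg xcpb cjl tvw xeeij trhq wvtsf xll
Hunk 3: at line 6 remove [tvw,xeeij] add [ufkwm,ybty,cjfy] -> 13 lines: grs sio yini wlhm qbjg xcpb cjl ufkwm ybty cjfy trhq wvtsf xll
Hunk 4: at line 8 remove [cjfy,trhq] add [zsr] -> 12 lines: grs sio yini wlhm qbjg xcpb cjl ufkwm ybty zsr wvtsf xll

Answer: grs
sio
yini
wlhm
qbjg
xcpb
cjl
ufkwm
ybty
zsr
wvtsf
xll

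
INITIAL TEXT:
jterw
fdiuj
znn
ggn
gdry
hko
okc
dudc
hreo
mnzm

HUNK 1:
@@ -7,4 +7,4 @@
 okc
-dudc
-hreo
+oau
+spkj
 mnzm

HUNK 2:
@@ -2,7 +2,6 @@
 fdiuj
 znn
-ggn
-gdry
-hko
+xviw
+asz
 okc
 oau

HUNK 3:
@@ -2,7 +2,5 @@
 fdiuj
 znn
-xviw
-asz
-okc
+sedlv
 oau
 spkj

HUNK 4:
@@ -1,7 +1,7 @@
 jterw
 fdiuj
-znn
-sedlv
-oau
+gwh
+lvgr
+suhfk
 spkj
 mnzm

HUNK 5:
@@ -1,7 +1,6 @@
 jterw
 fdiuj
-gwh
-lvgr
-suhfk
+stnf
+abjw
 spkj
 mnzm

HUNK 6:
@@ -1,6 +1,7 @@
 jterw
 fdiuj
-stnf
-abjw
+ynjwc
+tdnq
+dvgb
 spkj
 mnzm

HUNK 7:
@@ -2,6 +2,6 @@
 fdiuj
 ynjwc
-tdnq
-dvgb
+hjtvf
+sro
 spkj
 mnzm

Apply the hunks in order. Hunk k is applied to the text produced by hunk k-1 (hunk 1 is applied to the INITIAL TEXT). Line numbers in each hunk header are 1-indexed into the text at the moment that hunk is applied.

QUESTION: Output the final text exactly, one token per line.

Hunk 1: at line 7 remove [dudc,hreo] add [oau,spkj] -> 10 lines: jterw fdiuj znn ggn gdry hko okc oau spkj mnzm
Hunk 2: at line 2 remove [ggn,gdry,hko] add [xviw,asz] -> 9 lines: jterw fdiuj znn xviw asz okc oau spkj mnzm
Hunk 3: at line 2 remove [xviw,asz,okc] add [sedlv] -> 7 lines: jterw fdiuj znn sedlv oau spkj mnzm
Hunk 4: at line 1 remove [znn,sedlv,oau] add [gwh,lvgr,suhfk] -> 7 lines: jterw fdiuj gwh lvgr suhfk spkj mnzm
Hunk 5: at line 1 remove [gwh,lvgr,suhfk] add [stnf,abjw] -> 6 lines: jterw fdiuj stnf abjw spkj mnzm
Hunk 6: at line 1 remove [stnf,abjw] add [ynjwc,tdnq,dvgb] -> 7 lines: jterw fdiuj ynjwc tdnq dvgb spkj mnzm
Hunk 7: at line 2 remove [tdnq,dvgb] add [hjtvf,sro] -> 7 lines: jterw fdiuj ynjwc hjtvf sro spkj mnzm

Answer: jterw
fdiuj
ynjwc
hjtvf
sro
spkj
mnzm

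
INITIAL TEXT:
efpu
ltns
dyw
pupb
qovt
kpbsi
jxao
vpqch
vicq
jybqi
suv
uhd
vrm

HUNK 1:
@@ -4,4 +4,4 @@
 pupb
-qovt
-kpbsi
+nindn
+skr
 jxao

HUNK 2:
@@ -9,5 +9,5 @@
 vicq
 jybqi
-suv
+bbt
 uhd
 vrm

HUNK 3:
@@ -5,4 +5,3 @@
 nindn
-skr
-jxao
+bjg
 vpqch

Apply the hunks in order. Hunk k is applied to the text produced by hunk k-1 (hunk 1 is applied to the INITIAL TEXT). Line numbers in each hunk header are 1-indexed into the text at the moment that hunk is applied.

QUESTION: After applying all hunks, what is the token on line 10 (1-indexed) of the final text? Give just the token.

Answer: bbt

Derivation:
Hunk 1: at line 4 remove [qovt,kpbsi] add [nindn,skr] -> 13 lines: efpu ltns dyw pupb nindn skr jxao vpqch vicq jybqi suv uhd vrm
Hunk 2: at line 9 remove [suv] add [bbt] -> 13 lines: efpu ltns dyw pupb nindn skr jxao vpqch vicq jybqi bbt uhd vrm
Hunk 3: at line 5 remove [skr,jxao] add [bjg] -> 12 lines: efpu ltns dyw pupb nindn bjg vpqch vicq jybqi bbt uhd vrm
Final line 10: bbt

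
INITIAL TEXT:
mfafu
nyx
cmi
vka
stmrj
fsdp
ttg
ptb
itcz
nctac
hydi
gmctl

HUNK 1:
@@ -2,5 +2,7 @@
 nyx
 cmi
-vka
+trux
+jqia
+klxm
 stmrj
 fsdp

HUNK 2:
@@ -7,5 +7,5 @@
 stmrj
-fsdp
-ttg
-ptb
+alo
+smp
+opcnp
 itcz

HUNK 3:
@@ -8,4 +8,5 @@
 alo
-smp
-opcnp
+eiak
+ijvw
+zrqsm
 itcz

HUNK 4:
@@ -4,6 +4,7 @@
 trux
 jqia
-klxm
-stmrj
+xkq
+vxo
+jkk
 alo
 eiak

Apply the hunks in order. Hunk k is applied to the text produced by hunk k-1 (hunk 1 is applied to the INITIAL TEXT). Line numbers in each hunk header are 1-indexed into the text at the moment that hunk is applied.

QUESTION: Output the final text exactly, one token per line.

Hunk 1: at line 2 remove [vka] add [trux,jqia,klxm] -> 14 lines: mfafu nyx cmi trux jqia klxm stmrj fsdp ttg ptb itcz nctac hydi gmctl
Hunk 2: at line 7 remove [fsdp,ttg,ptb] add [alo,smp,opcnp] -> 14 lines: mfafu nyx cmi trux jqia klxm stmrj alo smp opcnp itcz nctac hydi gmctl
Hunk 3: at line 8 remove [smp,opcnp] add [eiak,ijvw,zrqsm] -> 15 lines: mfafu nyx cmi trux jqia klxm stmrj alo eiak ijvw zrqsm itcz nctac hydi gmctl
Hunk 4: at line 4 remove [klxm,stmrj] add [xkq,vxo,jkk] -> 16 lines: mfafu nyx cmi trux jqia xkq vxo jkk alo eiak ijvw zrqsm itcz nctac hydi gmctl

Answer: mfafu
nyx
cmi
trux
jqia
xkq
vxo
jkk
alo
eiak
ijvw
zrqsm
itcz
nctac
hydi
gmctl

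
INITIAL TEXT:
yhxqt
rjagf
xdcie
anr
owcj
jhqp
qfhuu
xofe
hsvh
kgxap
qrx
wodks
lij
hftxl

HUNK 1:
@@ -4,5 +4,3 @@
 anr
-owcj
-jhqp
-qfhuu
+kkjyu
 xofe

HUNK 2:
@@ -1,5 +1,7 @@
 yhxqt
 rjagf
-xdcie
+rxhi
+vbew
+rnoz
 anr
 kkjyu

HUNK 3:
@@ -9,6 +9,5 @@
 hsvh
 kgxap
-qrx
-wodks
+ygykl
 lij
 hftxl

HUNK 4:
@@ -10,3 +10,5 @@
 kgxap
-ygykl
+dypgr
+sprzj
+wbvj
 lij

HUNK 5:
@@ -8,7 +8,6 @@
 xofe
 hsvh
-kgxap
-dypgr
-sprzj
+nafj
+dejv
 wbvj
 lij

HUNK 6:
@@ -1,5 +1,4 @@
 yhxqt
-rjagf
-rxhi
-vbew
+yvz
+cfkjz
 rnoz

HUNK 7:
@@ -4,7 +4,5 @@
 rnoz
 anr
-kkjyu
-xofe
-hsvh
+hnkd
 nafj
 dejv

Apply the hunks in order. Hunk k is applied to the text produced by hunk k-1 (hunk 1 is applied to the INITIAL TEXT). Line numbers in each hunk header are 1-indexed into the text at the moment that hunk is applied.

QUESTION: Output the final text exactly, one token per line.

Hunk 1: at line 4 remove [owcj,jhqp,qfhuu] add [kkjyu] -> 12 lines: yhxqt rjagf xdcie anr kkjyu xofe hsvh kgxap qrx wodks lij hftxl
Hunk 2: at line 1 remove [xdcie] add [rxhi,vbew,rnoz] -> 14 lines: yhxqt rjagf rxhi vbew rnoz anr kkjyu xofe hsvh kgxap qrx wodks lij hftxl
Hunk 3: at line 9 remove [qrx,wodks] add [ygykl] -> 13 lines: yhxqt rjagf rxhi vbew rnoz anr kkjyu xofe hsvh kgxap ygykl lij hftxl
Hunk 4: at line 10 remove [ygykl] add [dypgr,sprzj,wbvj] -> 15 lines: yhxqt rjagf rxhi vbew rnoz anr kkjyu xofe hsvh kgxap dypgr sprzj wbvj lij hftxl
Hunk 5: at line 8 remove [kgxap,dypgr,sprzj] add [nafj,dejv] -> 14 lines: yhxqt rjagf rxhi vbew rnoz anr kkjyu xofe hsvh nafj dejv wbvj lij hftxl
Hunk 6: at line 1 remove [rjagf,rxhi,vbew] add [yvz,cfkjz] -> 13 lines: yhxqt yvz cfkjz rnoz anr kkjyu xofe hsvh nafj dejv wbvj lij hftxl
Hunk 7: at line 4 remove [kkjyu,xofe,hsvh] add [hnkd] -> 11 lines: yhxqt yvz cfkjz rnoz anr hnkd nafj dejv wbvj lij hftxl

Answer: yhxqt
yvz
cfkjz
rnoz
anr
hnkd
nafj
dejv
wbvj
lij
hftxl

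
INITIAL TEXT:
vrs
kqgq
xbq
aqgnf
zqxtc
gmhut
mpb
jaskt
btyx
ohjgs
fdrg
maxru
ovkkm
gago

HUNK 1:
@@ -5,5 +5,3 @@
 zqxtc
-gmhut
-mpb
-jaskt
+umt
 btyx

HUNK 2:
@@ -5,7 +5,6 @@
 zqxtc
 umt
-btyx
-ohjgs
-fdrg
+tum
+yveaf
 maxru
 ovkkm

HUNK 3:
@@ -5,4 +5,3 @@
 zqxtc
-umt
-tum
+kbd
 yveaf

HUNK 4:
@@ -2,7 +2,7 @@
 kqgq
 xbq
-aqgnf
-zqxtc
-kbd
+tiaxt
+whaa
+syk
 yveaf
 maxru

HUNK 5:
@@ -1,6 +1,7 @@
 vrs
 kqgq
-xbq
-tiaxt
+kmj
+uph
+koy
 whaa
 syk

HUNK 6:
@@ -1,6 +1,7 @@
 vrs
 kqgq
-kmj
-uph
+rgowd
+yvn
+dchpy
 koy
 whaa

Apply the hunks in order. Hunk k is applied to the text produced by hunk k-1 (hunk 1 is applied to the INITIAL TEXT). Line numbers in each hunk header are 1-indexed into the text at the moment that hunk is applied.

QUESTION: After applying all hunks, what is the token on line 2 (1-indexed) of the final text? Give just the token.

Answer: kqgq

Derivation:
Hunk 1: at line 5 remove [gmhut,mpb,jaskt] add [umt] -> 12 lines: vrs kqgq xbq aqgnf zqxtc umt btyx ohjgs fdrg maxru ovkkm gago
Hunk 2: at line 5 remove [btyx,ohjgs,fdrg] add [tum,yveaf] -> 11 lines: vrs kqgq xbq aqgnf zqxtc umt tum yveaf maxru ovkkm gago
Hunk 3: at line 5 remove [umt,tum] add [kbd] -> 10 lines: vrs kqgq xbq aqgnf zqxtc kbd yveaf maxru ovkkm gago
Hunk 4: at line 2 remove [aqgnf,zqxtc,kbd] add [tiaxt,whaa,syk] -> 10 lines: vrs kqgq xbq tiaxt whaa syk yveaf maxru ovkkm gago
Hunk 5: at line 1 remove [xbq,tiaxt] add [kmj,uph,koy] -> 11 lines: vrs kqgq kmj uph koy whaa syk yveaf maxru ovkkm gago
Hunk 6: at line 1 remove [kmj,uph] add [rgowd,yvn,dchpy] -> 12 lines: vrs kqgq rgowd yvn dchpy koy whaa syk yveaf maxru ovkkm gago
Final line 2: kqgq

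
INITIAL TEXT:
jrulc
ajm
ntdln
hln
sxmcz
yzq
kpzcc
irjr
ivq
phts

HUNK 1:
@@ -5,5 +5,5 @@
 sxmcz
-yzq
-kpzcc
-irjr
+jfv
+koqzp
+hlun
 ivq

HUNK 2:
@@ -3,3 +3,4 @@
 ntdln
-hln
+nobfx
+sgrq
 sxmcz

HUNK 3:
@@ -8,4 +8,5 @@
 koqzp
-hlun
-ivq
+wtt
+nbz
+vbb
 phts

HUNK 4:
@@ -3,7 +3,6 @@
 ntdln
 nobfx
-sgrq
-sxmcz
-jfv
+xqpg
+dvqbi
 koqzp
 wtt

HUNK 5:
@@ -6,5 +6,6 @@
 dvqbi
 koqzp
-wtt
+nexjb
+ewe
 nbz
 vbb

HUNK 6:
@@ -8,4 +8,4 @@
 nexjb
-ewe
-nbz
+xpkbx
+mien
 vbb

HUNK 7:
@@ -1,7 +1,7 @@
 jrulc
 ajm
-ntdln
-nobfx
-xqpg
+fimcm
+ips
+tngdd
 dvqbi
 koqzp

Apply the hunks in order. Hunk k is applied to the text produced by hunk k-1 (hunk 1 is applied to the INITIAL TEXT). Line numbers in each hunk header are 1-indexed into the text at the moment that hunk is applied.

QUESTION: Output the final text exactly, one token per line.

Answer: jrulc
ajm
fimcm
ips
tngdd
dvqbi
koqzp
nexjb
xpkbx
mien
vbb
phts

Derivation:
Hunk 1: at line 5 remove [yzq,kpzcc,irjr] add [jfv,koqzp,hlun] -> 10 lines: jrulc ajm ntdln hln sxmcz jfv koqzp hlun ivq phts
Hunk 2: at line 3 remove [hln] add [nobfx,sgrq] -> 11 lines: jrulc ajm ntdln nobfx sgrq sxmcz jfv koqzp hlun ivq phts
Hunk 3: at line 8 remove [hlun,ivq] add [wtt,nbz,vbb] -> 12 lines: jrulc ajm ntdln nobfx sgrq sxmcz jfv koqzp wtt nbz vbb phts
Hunk 4: at line 3 remove [sgrq,sxmcz,jfv] add [xqpg,dvqbi] -> 11 lines: jrulc ajm ntdln nobfx xqpg dvqbi koqzp wtt nbz vbb phts
Hunk 5: at line 6 remove [wtt] add [nexjb,ewe] -> 12 lines: jrulc ajm ntdln nobfx xqpg dvqbi koqzp nexjb ewe nbz vbb phts
Hunk 6: at line 8 remove [ewe,nbz] add [xpkbx,mien] -> 12 lines: jrulc ajm ntdln nobfx xqpg dvqbi koqzp nexjb xpkbx mien vbb phts
Hunk 7: at line 1 remove [ntdln,nobfx,xqpg] add [fimcm,ips,tngdd] -> 12 lines: jrulc ajm fimcm ips tngdd dvqbi koqzp nexjb xpkbx mien vbb phts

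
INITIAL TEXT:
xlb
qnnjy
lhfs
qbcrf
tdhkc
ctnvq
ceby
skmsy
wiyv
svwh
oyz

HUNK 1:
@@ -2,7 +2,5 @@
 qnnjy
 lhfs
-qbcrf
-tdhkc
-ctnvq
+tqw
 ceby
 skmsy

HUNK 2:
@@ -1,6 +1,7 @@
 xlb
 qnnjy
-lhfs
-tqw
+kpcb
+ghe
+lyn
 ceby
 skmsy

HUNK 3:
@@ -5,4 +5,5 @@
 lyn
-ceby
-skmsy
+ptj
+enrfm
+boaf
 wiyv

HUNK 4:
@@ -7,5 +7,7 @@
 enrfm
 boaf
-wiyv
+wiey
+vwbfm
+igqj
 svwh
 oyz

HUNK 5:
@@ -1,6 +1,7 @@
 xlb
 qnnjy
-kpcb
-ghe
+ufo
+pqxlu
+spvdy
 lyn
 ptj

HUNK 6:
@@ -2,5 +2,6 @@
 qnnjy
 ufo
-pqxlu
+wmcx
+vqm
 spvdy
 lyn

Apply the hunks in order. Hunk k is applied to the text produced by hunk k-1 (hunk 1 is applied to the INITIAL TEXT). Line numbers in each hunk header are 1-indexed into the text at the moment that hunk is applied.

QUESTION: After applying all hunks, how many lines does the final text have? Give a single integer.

Hunk 1: at line 2 remove [qbcrf,tdhkc,ctnvq] add [tqw] -> 9 lines: xlb qnnjy lhfs tqw ceby skmsy wiyv svwh oyz
Hunk 2: at line 1 remove [lhfs,tqw] add [kpcb,ghe,lyn] -> 10 lines: xlb qnnjy kpcb ghe lyn ceby skmsy wiyv svwh oyz
Hunk 3: at line 5 remove [ceby,skmsy] add [ptj,enrfm,boaf] -> 11 lines: xlb qnnjy kpcb ghe lyn ptj enrfm boaf wiyv svwh oyz
Hunk 4: at line 7 remove [wiyv] add [wiey,vwbfm,igqj] -> 13 lines: xlb qnnjy kpcb ghe lyn ptj enrfm boaf wiey vwbfm igqj svwh oyz
Hunk 5: at line 1 remove [kpcb,ghe] add [ufo,pqxlu,spvdy] -> 14 lines: xlb qnnjy ufo pqxlu spvdy lyn ptj enrfm boaf wiey vwbfm igqj svwh oyz
Hunk 6: at line 2 remove [pqxlu] add [wmcx,vqm] -> 15 lines: xlb qnnjy ufo wmcx vqm spvdy lyn ptj enrfm boaf wiey vwbfm igqj svwh oyz
Final line count: 15

Answer: 15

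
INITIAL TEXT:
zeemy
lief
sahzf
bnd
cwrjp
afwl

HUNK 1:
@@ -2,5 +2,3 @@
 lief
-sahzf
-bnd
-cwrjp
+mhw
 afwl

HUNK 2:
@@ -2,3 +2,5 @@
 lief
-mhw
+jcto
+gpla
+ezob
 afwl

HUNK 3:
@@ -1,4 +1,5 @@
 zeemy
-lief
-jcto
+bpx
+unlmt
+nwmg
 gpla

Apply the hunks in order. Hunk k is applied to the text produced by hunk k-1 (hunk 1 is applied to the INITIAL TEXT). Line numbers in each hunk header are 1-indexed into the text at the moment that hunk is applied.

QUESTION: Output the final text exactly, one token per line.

Answer: zeemy
bpx
unlmt
nwmg
gpla
ezob
afwl

Derivation:
Hunk 1: at line 2 remove [sahzf,bnd,cwrjp] add [mhw] -> 4 lines: zeemy lief mhw afwl
Hunk 2: at line 2 remove [mhw] add [jcto,gpla,ezob] -> 6 lines: zeemy lief jcto gpla ezob afwl
Hunk 3: at line 1 remove [lief,jcto] add [bpx,unlmt,nwmg] -> 7 lines: zeemy bpx unlmt nwmg gpla ezob afwl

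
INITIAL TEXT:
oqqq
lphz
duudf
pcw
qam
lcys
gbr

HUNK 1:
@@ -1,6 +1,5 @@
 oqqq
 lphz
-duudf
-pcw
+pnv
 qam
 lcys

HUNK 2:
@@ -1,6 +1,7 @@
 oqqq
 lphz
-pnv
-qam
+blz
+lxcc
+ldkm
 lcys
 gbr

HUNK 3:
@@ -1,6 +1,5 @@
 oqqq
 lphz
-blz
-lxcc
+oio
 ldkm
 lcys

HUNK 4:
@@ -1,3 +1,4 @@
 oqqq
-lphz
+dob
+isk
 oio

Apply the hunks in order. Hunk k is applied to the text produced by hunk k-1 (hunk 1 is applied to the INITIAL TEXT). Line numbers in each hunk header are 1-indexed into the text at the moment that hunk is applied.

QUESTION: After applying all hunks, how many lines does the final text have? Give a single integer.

Answer: 7

Derivation:
Hunk 1: at line 1 remove [duudf,pcw] add [pnv] -> 6 lines: oqqq lphz pnv qam lcys gbr
Hunk 2: at line 1 remove [pnv,qam] add [blz,lxcc,ldkm] -> 7 lines: oqqq lphz blz lxcc ldkm lcys gbr
Hunk 3: at line 1 remove [blz,lxcc] add [oio] -> 6 lines: oqqq lphz oio ldkm lcys gbr
Hunk 4: at line 1 remove [lphz] add [dob,isk] -> 7 lines: oqqq dob isk oio ldkm lcys gbr
Final line count: 7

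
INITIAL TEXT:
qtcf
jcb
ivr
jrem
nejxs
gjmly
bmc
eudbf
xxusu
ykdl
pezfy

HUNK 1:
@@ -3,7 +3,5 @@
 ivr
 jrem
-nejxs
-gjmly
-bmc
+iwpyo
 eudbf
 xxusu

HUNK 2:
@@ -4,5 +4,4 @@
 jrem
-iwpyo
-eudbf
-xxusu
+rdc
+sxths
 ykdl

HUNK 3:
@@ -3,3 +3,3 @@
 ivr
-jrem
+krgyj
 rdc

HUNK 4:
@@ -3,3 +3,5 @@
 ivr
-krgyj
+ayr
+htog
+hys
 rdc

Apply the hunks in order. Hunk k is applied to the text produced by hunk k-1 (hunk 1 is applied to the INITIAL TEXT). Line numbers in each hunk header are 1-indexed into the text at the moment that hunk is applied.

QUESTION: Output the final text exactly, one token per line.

Answer: qtcf
jcb
ivr
ayr
htog
hys
rdc
sxths
ykdl
pezfy

Derivation:
Hunk 1: at line 3 remove [nejxs,gjmly,bmc] add [iwpyo] -> 9 lines: qtcf jcb ivr jrem iwpyo eudbf xxusu ykdl pezfy
Hunk 2: at line 4 remove [iwpyo,eudbf,xxusu] add [rdc,sxths] -> 8 lines: qtcf jcb ivr jrem rdc sxths ykdl pezfy
Hunk 3: at line 3 remove [jrem] add [krgyj] -> 8 lines: qtcf jcb ivr krgyj rdc sxths ykdl pezfy
Hunk 4: at line 3 remove [krgyj] add [ayr,htog,hys] -> 10 lines: qtcf jcb ivr ayr htog hys rdc sxths ykdl pezfy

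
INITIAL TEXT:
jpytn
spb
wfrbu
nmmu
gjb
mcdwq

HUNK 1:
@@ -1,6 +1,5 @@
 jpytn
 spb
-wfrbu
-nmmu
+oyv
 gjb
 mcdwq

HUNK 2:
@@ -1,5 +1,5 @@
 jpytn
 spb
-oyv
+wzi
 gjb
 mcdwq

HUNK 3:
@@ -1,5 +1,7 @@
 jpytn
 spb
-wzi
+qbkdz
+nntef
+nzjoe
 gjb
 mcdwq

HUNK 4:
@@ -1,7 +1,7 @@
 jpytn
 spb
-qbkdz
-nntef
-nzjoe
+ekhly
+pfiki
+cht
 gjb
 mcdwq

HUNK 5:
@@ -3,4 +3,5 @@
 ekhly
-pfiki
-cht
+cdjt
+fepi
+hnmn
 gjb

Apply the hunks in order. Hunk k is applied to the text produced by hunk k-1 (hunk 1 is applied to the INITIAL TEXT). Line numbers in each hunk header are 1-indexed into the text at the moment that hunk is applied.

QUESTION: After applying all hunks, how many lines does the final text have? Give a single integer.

Hunk 1: at line 1 remove [wfrbu,nmmu] add [oyv] -> 5 lines: jpytn spb oyv gjb mcdwq
Hunk 2: at line 1 remove [oyv] add [wzi] -> 5 lines: jpytn spb wzi gjb mcdwq
Hunk 3: at line 1 remove [wzi] add [qbkdz,nntef,nzjoe] -> 7 lines: jpytn spb qbkdz nntef nzjoe gjb mcdwq
Hunk 4: at line 1 remove [qbkdz,nntef,nzjoe] add [ekhly,pfiki,cht] -> 7 lines: jpytn spb ekhly pfiki cht gjb mcdwq
Hunk 5: at line 3 remove [pfiki,cht] add [cdjt,fepi,hnmn] -> 8 lines: jpytn spb ekhly cdjt fepi hnmn gjb mcdwq
Final line count: 8

Answer: 8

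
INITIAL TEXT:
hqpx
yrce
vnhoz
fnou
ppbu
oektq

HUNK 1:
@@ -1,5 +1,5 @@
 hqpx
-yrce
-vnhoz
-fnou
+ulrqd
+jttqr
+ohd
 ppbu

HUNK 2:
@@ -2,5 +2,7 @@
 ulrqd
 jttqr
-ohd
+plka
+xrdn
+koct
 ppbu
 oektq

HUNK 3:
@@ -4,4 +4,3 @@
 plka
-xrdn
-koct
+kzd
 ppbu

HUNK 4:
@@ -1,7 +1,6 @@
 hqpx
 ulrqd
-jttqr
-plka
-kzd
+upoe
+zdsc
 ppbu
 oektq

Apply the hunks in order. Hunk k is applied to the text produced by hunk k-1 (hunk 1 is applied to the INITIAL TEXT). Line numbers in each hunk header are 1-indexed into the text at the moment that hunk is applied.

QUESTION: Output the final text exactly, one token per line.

Hunk 1: at line 1 remove [yrce,vnhoz,fnou] add [ulrqd,jttqr,ohd] -> 6 lines: hqpx ulrqd jttqr ohd ppbu oektq
Hunk 2: at line 2 remove [ohd] add [plka,xrdn,koct] -> 8 lines: hqpx ulrqd jttqr plka xrdn koct ppbu oektq
Hunk 3: at line 4 remove [xrdn,koct] add [kzd] -> 7 lines: hqpx ulrqd jttqr plka kzd ppbu oektq
Hunk 4: at line 1 remove [jttqr,plka,kzd] add [upoe,zdsc] -> 6 lines: hqpx ulrqd upoe zdsc ppbu oektq

Answer: hqpx
ulrqd
upoe
zdsc
ppbu
oektq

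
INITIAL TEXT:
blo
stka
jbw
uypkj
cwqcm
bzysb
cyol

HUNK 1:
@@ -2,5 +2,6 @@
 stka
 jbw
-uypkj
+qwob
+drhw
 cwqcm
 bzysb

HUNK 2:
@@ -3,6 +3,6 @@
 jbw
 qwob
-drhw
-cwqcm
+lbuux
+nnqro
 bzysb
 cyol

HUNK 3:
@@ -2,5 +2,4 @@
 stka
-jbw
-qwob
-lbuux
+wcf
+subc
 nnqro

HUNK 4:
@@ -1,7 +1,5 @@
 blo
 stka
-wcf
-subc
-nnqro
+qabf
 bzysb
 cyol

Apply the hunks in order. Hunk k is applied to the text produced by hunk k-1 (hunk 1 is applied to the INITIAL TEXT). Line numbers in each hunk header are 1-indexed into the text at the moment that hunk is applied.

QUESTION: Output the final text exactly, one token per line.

Hunk 1: at line 2 remove [uypkj] add [qwob,drhw] -> 8 lines: blo stka jbw qwob drhw cwqcm bzysb cyol
Hunk 2: at line 3 remove [drhw,cwqcm] add [lbuux,nnqro] -> 8 lines: blo stka jbw qwob lbuux nnqro bzysb cyol
Hunk 3: at line 2 remove [jbw,qwob,lbuux] add [wcf,subc] -> 7 lines: blo stka wcf subc nnqro bzysb cyol
Hunk 4: at line 1 remove [wcf,subc,nnqro] add [qabf] -> 5 lines: blo stka qabf bzysb cyol

Answer: blo
stka
qabf
bzysb
cyol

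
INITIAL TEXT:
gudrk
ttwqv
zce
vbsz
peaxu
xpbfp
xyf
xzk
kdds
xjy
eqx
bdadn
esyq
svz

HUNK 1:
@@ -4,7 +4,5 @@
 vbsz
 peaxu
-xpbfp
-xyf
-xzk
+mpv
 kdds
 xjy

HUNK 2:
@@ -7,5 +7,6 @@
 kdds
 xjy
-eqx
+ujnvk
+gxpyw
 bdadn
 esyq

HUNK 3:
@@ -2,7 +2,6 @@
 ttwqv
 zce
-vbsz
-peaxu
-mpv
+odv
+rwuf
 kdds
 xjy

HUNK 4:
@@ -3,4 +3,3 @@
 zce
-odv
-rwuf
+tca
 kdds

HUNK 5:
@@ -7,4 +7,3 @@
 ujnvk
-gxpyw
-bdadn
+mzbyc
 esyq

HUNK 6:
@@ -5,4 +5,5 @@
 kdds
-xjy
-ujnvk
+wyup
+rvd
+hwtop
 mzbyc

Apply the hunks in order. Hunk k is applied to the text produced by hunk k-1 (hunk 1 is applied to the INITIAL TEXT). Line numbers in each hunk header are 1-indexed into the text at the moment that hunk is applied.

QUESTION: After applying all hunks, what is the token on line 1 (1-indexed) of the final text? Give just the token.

Answer: gudrk

Derivation:
Hunk 1: at line 4 remove [xpbfp,xyf,xzk] add [mpv] -> 12 lines: gudrk ttwqv zce vbsz peaxu mpv kdds xjy eqx bdadn esyq svz
Hunk 2: at line 7 remove [eqx] add [ujnvk,gxpyw] -> 13 lines: gudrk ttwqv zce vbsz peaxu mpv kdds xjy ujnvk gxpyw bdadn esyq svz
Hunk 3: at line 2 remove [vbsz,peaxu,mpv] add [odv,rwuf] -> 12 lines: gudrk ttwqv zce odv rwuf kdds xjy ujnvk gxpyw bdadn esyq svz
Hunk 4: at line 3 remove [odv,rwuf] add [tca] -> 11 lines: gudrk ttwqv zce tca kdds xjy ujnvk gxpyw bdadn esyq svz
Hunk 5: at line 7 remove [gxpyw,bdadn] add [mzbyc] -> 10 lines: gudrk ttwqv zce tca kdds xjy ujnvk mzbyc esyq svz
Hunk 6: at line 5 remove [xjy,ujnvk] add [wyup,rvd,hwtop] -> 11 lines: gudrk ttwqv zce tca kdds wyup rvd hwtop mzbyc esyq svz
Final line 1: gudrk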